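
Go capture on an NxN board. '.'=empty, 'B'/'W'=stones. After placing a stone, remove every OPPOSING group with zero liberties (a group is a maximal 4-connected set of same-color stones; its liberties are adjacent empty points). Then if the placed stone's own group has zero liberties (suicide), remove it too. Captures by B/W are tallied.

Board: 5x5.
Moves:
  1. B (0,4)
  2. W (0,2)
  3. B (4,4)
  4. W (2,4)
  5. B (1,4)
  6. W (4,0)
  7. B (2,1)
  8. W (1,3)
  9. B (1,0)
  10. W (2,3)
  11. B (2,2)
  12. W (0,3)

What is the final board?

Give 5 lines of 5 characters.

Move 1: B@(0,4) -> caps B=0 W=0
Move 2: W@(0,2) -> caps B=0 W=0
Move 3: B@(4,4) -> caps B=0 W=0
Move 4: W@(2,4) -> caps B=0 W=0
Move 5: B@(1,4) -> caps B=0 W=0
Move 6: W@(4,0) -> caps B=0 W=0
Move 7: B@(2,1) -> caps B=0 W=0
Move 8: W@(1,3) -> caps B=0 W=0
Move 9: B@(1,0) -> caps B=0 W=0
Move 10: W@(2,3) -> caps B=0 W=0
Move 11: B@(2,2) -> caps B=0 W=0
Move 12: W@(0,3) -> caps B=0 W=2

Answer: ..WW.
B..W.
.BBWW
.....
W...B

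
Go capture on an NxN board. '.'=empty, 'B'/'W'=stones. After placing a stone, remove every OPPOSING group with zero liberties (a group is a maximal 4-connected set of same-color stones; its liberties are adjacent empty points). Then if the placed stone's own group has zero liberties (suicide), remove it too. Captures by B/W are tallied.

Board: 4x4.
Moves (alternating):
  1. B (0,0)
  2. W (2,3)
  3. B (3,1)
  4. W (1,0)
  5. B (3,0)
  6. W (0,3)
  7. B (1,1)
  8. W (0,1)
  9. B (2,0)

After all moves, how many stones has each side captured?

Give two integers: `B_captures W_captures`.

Answer: 0 1

Derivation:
Move 1: B@(0,0) -> caps B=0 W=0
Move 2: W@(2,3) -> caps B=0 W=0
Move 3: B@(3,1) -> caps B=0 W=0
Move 4: W@(1,0) -> caps B=0 W=0
Move 5: B@(3,0) -> caps B=0 W=0
Move 6: W@(0,3) -> caps B=0 W=0
Move 7: B@(1,1) -> caps B=0 W=0
Move 8: W@(0,1) -> caps B=0 W=1
Move 9: B@(2,0) -> caps B=0 W=1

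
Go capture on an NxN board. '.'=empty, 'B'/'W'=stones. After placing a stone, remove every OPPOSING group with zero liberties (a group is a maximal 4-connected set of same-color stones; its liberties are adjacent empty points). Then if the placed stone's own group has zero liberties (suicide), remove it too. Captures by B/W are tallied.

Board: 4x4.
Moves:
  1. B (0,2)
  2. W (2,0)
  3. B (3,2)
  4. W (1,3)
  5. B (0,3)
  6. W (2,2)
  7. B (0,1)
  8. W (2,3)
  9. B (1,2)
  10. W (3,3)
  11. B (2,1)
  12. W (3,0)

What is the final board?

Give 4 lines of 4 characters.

Move 1: B@(0,2) -> caps B=0 W=0
Move 2: W@(2,0) -> caps B=0 W=0
Move 3: B@(3,2) -> caps B=0 W=0
Move 4: W@(1,3) -> caps B=0 W=0
Move 5: B@(0,3) -> caps B=0 W=0
Move 6: W@(2,2) -> caps B=0 W=0
Move 7: B@(0,1) -> caps B=0 W=0
Move 8: W@(2,3) -> caps B=0 W=0
Move 9: B@(1,2) -> caps B=0 W=0
Move 10: W@(3,3) -> caps B=0 W=0
Move 11: B@(2,1) -> caps B=4 W=0
Move 12: W@(3,0) -> caps B=4 W=0

Answer: .BBB
..B.
WB..
W.B.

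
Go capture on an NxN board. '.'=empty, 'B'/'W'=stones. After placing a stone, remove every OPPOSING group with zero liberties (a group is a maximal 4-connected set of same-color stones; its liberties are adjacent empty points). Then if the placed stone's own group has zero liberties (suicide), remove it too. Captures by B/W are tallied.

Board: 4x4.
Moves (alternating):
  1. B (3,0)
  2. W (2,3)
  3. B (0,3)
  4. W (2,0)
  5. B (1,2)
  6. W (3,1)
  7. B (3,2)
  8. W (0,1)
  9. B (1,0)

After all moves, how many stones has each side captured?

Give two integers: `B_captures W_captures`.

Move 1: B@(3,0) -> caps B=0 W=0
Move 2: W@(2,3) -> caps B=0 W=0
Move 3: B@(0,3) -> caps B=0 W=0
Move 4: W@(2,0) -> caps B=0 W=0
Move 5: B@(1,2) -> caps B=0 W=0
Move 6: W@(3,1) -> caps B=0 W=1
Move 7: B@(3,2) -> caps B=0 W=1
Move 8: W@(0,1) -> caps B=0 W=1
Move 9: B@(1,0) -> caps B=0 W=1

Answer: 0 1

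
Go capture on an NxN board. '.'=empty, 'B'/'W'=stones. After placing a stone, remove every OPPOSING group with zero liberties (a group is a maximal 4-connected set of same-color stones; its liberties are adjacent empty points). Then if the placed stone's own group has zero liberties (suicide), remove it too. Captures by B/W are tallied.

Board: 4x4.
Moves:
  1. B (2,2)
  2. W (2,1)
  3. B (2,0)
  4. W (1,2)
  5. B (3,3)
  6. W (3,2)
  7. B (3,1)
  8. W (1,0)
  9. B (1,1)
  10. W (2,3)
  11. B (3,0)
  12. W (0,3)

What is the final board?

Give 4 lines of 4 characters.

Move 1: B@(2,2) -> caps B=0 W=0
Move 2: W@(2,1) -> caps B=0 W=0
Move 3: B@(2,0) -> caps B=0 W=0
Move 4: W@(1,2) -> caps B=0 W=0
Move 5: B@(3,3) -> caps B=0 W=0
Move 6: W@(3,2) -> caps B=0 W=0
Move 7: B@(3,1) -> caps B=1 W=0
Move 8: W@(1,0) -> caps B=1 W=0
Move 9: B@(1,1) -> caps B=2 W=0
Move 10: W@(2,3) -> caps B=2 W=0
Move 11: B@(3,0) -> caps B=2 W=0
Move 12: W@(0,3) -> caps B=2 W=0

Answer: ...W
WBW.
B.BW
BB.B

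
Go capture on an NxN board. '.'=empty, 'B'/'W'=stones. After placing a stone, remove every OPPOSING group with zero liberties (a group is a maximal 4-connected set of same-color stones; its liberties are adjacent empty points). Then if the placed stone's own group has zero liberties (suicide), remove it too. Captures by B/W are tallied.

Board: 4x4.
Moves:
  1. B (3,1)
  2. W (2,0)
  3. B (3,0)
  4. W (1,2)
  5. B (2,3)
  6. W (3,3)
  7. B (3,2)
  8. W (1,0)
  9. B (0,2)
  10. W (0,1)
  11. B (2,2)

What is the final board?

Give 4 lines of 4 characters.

Answer: .WB.
W.W.
W.BB
BBB.

Derivation:
Move 1: B@(3,1) -> caps B=0 W=0
Move 2: W@(2,0) -> caps B=0 W=0
Move 3: B@(3,0) -> caps B=0 W=0
Move 4: W@(1,2) -> caps B=0 W=0
Move 5: B@(2,3) -> caps B=0 W=0
Move 6: W@(3,3) -> caps B=0 W=0
Move 7: B@(3,2) -> caps B=1 W=0
Move 8: W@(1,0) -> caps B=1 W=0
Move 9: B@(0,2) -> caps B=1 W=0
Move 10: W@(0,1) -> caps B=1 W=0
Move 11: B@(2,2) -> caps B=1 W=0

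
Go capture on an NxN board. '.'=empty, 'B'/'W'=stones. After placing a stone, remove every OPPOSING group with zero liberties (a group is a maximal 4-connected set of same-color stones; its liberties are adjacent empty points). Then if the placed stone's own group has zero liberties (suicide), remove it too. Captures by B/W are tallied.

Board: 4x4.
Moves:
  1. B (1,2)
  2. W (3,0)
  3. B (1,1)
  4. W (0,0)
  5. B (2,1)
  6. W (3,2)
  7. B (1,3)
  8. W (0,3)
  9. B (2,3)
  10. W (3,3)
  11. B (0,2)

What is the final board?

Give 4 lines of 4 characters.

Move 1: B@(1,2) -> caps B=0 W=0
Move 2: W@(3,0) -> caps B=0 W=0
Move 3: B@(1,1) -> caps B=0 W=0
Move 4: W@(0,0) -> caps B=0 W=0
Move 5: B@(2,1) -> caps B=0 W=0
Move 6: W@(3,2) -> caps B=0 W=0
Move 7: B@(1,3) -> caps B=0 W=0
Move 8: W@(0,3) -> caps B=0 W=0
Move 9: B@(2,3) -> caps B=0 W=0
Move 10: W@(3,3) -> caps B=0 W=0
Move 11: B@(0,2) -> caps B=1 W=0

Answer: W.B.
.BBB
.B.B
W.WW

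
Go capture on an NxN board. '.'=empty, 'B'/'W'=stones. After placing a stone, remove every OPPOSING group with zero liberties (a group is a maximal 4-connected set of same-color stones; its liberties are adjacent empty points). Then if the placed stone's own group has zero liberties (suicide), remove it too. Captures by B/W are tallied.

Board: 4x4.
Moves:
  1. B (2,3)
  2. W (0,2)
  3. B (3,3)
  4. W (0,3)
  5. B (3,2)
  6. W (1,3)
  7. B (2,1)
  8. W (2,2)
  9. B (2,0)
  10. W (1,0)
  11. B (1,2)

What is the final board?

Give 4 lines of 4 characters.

Move 1: B@(2,3) -> caps B=0 W=0
Move 2: W@(0,2) -> caps B=0 W=0
Move 3: B@(3,3) -> caps B=0 W=0
Move 4: W@(0,3) -> caps B=0 W=0
Move 5: B@(3,2) -> caps B=0 W=0
Move 6: W@(1,3) -> caps B=0 W=0
Move 7: B@(2,1) -> caps B=0 W=0
Move 8: W@(2,2) -> caps B=0 W=0
Move 9: B@(2,0) -> caps B=0 W=0
Move 10: W@(1,0) -> caps B=0 W=0
Move 11: B@(1,2) -> caps B=1 W=0

Answer: ..WW
W.BW
BB.B
..BB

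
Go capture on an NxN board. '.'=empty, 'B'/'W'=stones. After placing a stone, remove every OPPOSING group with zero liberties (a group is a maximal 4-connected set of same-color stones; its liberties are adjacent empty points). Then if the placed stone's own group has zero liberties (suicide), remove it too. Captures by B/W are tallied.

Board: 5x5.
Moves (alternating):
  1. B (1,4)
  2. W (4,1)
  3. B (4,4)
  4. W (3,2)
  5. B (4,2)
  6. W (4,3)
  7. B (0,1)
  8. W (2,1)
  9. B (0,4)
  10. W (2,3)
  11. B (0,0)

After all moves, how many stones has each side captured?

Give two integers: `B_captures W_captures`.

Answer: 0 1

Derivation:
Move 1: B@(1,4) -> caps B=0 W=0
Move 2: W@(4,1) -> caps B=0 W=0
Move 3: B@(4,4) -> caps B=0 W=0
Move 4: W@(3,2) -> caps B=0 W=0
Move 5: B@(4,2) -> caps B=0 W=0
Move 6: W@(4,3) -> caps B=0 W=1
Move 7: B@(0,1) -> caps B=0 W=1
Move 8: W@(2,1) -> caps B=0 W=1
Move 9: B@(0,4) -> caps B=0 W=1
Move 10: W@(2,3) -> caps B=0 W=1
Move 11: B@(0,0) -> caps B=0 W=1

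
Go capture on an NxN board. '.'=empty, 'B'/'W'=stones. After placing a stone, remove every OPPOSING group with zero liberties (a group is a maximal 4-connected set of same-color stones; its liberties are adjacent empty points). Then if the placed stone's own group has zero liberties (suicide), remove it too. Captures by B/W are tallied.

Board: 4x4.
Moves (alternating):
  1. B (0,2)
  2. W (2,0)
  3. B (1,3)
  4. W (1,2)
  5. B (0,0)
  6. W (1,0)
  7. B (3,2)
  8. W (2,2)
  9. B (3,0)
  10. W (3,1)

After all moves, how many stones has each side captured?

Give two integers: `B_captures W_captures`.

Move 1: B@(0,2) -> caps B=0 W=0
Move 2: W@(2,0) -> caps B=0 W=0
Move 3: B@(1,3) -> caps B=0 W=0
Move 4: W@(1,2) -> caps B=0 W=0
Move 5: B@(0,0) -> caps B=0 W=0
Move 6: W@(1,0) -> caps B=0 W=0
Move 7: B@(3,2) -> caps B=0 W=0
Move 8: W@(2,2) -> caps B=0 W=0
Move 9: B@(3,0) -> caps B=0 W=0
Move 10: W@(3,1) -> caps B=0 W=1

Answer: 0 1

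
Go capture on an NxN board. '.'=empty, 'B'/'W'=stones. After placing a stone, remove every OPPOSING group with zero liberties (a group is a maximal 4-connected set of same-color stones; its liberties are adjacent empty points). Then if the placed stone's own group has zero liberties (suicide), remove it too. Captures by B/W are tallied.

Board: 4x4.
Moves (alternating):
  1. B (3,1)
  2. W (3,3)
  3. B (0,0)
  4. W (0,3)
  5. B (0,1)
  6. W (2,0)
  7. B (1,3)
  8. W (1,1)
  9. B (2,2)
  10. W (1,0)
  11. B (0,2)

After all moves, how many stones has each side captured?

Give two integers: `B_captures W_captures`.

Answer: 1 0

Derivation:
Move 1: B@(3,1) -> caps B=0 W=0
Move 2: W@(3,3) -> caps B=0 W=0
Move 3: B@(0,0) -> caps B=0 W=0
Move 4: W@(0,3) -> caps B=0 W=0
Move 5: B@(0,1) -> caps B=0 W=0
Move 6: W@(2,0) -> caps B=0 W=0
Move 7: B@(1,3) -> caps B=0 W=0
Move 8: W@(1,1) -> caps B=0 W=0
Move 9: B@(2,2) -> caps B=0 W=0
Move 10: W@(1,0) -> caps B=0 W=0
Move 11: B@(0,2) -> caps B=1 W=0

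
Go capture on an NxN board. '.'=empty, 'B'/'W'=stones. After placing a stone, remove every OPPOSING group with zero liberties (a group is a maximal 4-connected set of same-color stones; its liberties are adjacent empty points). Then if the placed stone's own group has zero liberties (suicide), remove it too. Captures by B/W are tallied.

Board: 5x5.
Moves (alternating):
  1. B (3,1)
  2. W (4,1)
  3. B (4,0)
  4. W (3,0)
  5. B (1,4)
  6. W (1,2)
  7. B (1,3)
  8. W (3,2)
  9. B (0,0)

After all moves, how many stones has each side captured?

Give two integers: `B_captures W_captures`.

Move 1: B@(3,1) -> caps B=0 W=0
Move 2: W@(4,1) -> caps B=0 W=0
Move 3: B@(4,0) -> caps B=0 W=0
Move 4: W@(3,0) -> caps B=0 W=1
Move 5: B@(1,4) -> caps B=0 W=1
Move 6: W@(1,2) -> caps B=0 W=1
Move 7: B@(1,3) -> caps B=0 W=1
Move 8: W@(3,2) -> caps B=0 W=1
Move 9: B@(0,0) -> caps B=0 W=1

Answer: 0 1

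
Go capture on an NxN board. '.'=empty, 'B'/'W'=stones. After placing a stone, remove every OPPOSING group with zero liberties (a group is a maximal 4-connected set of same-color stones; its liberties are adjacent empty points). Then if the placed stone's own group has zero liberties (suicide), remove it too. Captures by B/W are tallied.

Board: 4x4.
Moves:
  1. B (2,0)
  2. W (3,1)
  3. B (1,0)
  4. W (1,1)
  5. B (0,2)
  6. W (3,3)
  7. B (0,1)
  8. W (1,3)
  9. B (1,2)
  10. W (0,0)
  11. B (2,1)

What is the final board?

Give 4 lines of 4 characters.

Move 1: B@(2,0) -> caps B=0 W=0
Move 2: W@(3,1) -> caps B=0 W=0
Move 3: B@(1,0) -> caps B=0 W=0
Move 4: W@(1,1) -> caps B=0 W=0
Move 5: B@(0,2) -> caps B=0 W=0
Move 6: W@(3,3) -> caps B=0 W=0
Move 7: B@(0,1) -> caps B=0 W=0
Move 8: W@(1,3) -> caps B=0 W=0
Move 9: B@(1,2) -> caps B=0 W=0
Move 10: W@(0,0) -> caps B=0 W=0
Move 11: B@(2,1) -> caps B=1 W=0

Answer: .BB.
B.BW
BB..
.W.W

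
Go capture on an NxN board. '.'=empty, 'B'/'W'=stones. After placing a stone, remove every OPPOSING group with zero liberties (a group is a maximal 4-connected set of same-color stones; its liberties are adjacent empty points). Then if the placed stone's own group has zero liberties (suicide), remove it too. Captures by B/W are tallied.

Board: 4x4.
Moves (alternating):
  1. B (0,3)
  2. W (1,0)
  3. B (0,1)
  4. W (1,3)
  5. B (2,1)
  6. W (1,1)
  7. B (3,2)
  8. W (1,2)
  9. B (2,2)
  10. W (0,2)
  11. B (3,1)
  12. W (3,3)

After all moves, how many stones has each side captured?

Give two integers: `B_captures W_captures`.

Answer: 0 1

Derivation:
Move 1: B@(0,3) -> caps B=0 W=0
Move 2: W@(1,0) -> caps B=0 W=0
Move 3: B@(0,1) -> caps B=0 W=0
Move 4: W@(1,3) -> caps B=0 W=0
Move 5: B@(2,1) -> caps B=0 W=0
Move 6: W@(1,1) -> caps B=0 W=0
Move 7: B@(3,2) -> caps B=0 W=0
Move 8: W@(1,2) -> caps B=0 W=0
Move 9: B@(2,2) -> caps B=0 W=0
Move 10: W@(0,2) -> caps B=0 W=1
Move 11: B@(3,1) -> caps B=0 W=1
Move 12: W@(3,3) -> caps B=0 W=1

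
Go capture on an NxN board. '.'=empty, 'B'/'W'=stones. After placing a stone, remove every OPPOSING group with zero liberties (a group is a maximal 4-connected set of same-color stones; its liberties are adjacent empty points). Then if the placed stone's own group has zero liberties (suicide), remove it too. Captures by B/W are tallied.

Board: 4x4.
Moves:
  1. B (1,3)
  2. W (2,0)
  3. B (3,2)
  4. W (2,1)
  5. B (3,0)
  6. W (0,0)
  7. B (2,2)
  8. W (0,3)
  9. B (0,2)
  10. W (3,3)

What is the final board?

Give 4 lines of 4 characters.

Answer: W.B.
...B
WWB.
B.BW

Derivation:
Move 1: B@(1,3) -> caps B=0 W=0
Move 2: W@(2,0) -> caps B=0 W=0
Move 3: B@(3,2) -> caps B=0 W=0
Move 4: W@(2,1) -> caps B=0 W=0
Move 5: B@(3,0) -> caps B=0 W=0
Move 6: W@(0,0) -> caps B=0 W=0
Move 7: B@(2,2) -> caps B=0 W=0
Move 8: W@(0,3) -> caps B=0 W=0
Move 9: B@(0,2) -> caps B=1 W=0
Move 10: W@(3,3) -> caps B=1 W=0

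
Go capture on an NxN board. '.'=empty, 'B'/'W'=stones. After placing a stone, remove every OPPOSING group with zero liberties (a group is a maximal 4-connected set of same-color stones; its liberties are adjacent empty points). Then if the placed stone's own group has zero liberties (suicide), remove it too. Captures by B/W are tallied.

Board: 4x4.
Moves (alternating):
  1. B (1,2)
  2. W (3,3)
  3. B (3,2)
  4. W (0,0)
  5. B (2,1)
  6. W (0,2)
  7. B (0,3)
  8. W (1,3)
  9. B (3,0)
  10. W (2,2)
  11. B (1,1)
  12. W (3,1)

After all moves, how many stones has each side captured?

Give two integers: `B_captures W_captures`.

Move 1: B@(1,2) -> caps B=0 W=0
Move 2: W@(3,3) -> caps B=0 W=0
Move 3: B@(3,2) -> caps B=0 W=0
Move 4: W@(0,0) -> caps B=0 W=0
Move 5: B@(2,1) -> caps B=0 W=0
Move 6: W@(0,2) -> caps B=0 W=0
Move 7: B@(0,3) -> caps B=0 W=0
Move 8: W@(1,3) -> caps B=0 W=1
Move 9: B@(3,0) -> caps B=0 W=1
Move 10: W@(2,2) -> caps B=0 W=1
Move 11: B@(1,1) -> caps B=0 W=1
Move 12: W@(3,1) -> caps B=0 W=2

Answer: 0 2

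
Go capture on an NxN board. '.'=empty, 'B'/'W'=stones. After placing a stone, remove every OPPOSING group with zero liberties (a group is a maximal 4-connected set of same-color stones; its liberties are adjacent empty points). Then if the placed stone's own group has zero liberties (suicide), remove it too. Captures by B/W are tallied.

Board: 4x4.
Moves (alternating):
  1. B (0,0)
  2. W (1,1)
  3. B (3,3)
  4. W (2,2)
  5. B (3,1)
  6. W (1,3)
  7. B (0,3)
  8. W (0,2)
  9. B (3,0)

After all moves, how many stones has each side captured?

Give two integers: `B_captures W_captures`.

Answer: 0 1

Derivation:
Move 1: B@(0,0) -> caps B=0 W=0
Move 2: W@(1,1) -> caps B=0 W=0
Move 3: B@(3,3) -> caps B=0 W=0
Move 4: W@(2,2) -> caps B=0 W=0
Move 5: B@(3,1) -> caps B=0 W=0
Move 6: W@(1,3) -> caps B=0 W=0
Move 7: B@(0,3) -> caps B=0 W=0
Move 8: W@(0,2) -> caps B=0 W=1
Move 9: B@(3,0) -> caps B=0 W=1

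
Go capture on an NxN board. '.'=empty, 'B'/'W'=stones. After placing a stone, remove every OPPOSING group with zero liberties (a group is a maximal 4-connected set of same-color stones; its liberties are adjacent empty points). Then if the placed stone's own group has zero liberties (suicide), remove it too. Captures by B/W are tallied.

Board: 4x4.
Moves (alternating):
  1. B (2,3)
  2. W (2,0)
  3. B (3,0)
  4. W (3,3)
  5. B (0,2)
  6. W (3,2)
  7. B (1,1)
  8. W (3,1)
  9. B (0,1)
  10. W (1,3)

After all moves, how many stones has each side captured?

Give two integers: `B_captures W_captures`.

Move 1: B@(2,3) -> caps B=0 W=0
Move 2: W@(2,0) -> caps B=0 W=0
Move 3: B@(3,0) -> caps B=0 W=0
Move 4: W@(3,3) -> caps B=0 W=0
Move 5: B@(0,2) -> caps B=0 W=0
Move 6: W@(3,2) -> caps B=0 W=0
Move 7: B@(1,1) -> caps B=0 W=0
Move 8: W@(3,1) -> caps B=0 W=1
Move 9: B@(0,1) -> caps B=0 W=1
Move 10: W@(1,3) -> caps B=0 W=1

Answer: 0 1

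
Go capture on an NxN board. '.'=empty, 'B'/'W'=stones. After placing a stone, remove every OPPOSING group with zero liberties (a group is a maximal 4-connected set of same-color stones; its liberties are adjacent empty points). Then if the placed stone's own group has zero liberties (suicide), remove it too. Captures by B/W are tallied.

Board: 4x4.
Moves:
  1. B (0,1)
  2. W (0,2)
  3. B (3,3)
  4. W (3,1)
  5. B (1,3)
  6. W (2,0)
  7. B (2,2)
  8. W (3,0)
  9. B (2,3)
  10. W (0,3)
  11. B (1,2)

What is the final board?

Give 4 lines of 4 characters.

Move 1: B@(0,1) -> caps B=0 W=0
Move 2: W@(0,2) -> caps B=0 W=0
Move 3: B@(3,3) -> caps B=0 W=0
Move 4: W@(3,1) -> caps B=0 W=0
Move 5: B@(1,3) -> caps B=0 W=0
Move 6: W@(2,0) -> caps B=0 W=0
Move 7: B@(2,2) -> caps B=0 W=0
Move 8: W@(3,0) -> caps B=0 W=0
Move 9: B@(2,3) -> caps B=0 W=0
Move 10: W@(0,3) -> caps B=0 W=0
Move 11: B@(1,2) -> caps B=2 W=0

Answer: .B..
..BB
W.BB
WW.B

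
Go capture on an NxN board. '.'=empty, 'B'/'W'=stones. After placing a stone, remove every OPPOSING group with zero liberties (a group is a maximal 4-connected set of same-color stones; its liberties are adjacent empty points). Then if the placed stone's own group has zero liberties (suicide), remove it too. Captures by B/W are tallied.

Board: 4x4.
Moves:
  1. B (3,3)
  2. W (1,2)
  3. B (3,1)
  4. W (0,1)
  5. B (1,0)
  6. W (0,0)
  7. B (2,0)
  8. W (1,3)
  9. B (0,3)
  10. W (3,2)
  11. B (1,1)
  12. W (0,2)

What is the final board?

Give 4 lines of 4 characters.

Move 1: B@(3,3) -> caps B=0 W=0
Move 2: W@(1,2) -> caps B=0 W=0
Move 3: B@(3,1) -> caps B=0 W=0
Move 4: W@(0,1) -> caps B=0 W=0
Move 5: B@(1,0) -> caps B=0 W=0
Move 6: W@(0,0) -> caps B=0 W=0
Move 7: B@(2,0) -> caps B=0 W=0
Move 8: W@(1,3) -> caps B=0 W=0
Move 9: B@(0,3) -> caps B=0 W=0
Move 10: W@(3,2) -> caps B=0 W=0
Move 11: B@(1,1) -> caps B=0 W=0
Move 12: W@(0,2) -> caps B=0 W=1

Answer: WWW.
BBWW
B...
.BWB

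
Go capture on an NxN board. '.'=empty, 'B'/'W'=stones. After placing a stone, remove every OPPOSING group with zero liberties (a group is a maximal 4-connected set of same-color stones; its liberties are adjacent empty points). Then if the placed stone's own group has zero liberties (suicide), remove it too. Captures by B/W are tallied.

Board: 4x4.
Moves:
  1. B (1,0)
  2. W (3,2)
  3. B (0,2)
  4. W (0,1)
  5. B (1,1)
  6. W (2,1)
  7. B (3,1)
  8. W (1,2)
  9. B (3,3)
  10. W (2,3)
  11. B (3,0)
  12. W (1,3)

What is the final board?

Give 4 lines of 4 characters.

Move 1: B@(1,0) -> caps B=0 W=0
Move 2: W@(3,2) -> caps B=0 W=0
Move 3: B@(0,2) -> caps B=0 W=0
Move 4: W@(0,1) -> caps B=0 W=0
Move 5: B@(1,1) -> caps B=0 W=0
Move 6: W@(2,1) -> caps B=0 W=0
Move 7: B@(3,1) -> caps B=0 W=0
Move 8: W@(1,2) -> caps B=0 W=0
Move 9: B@(3,3) -> caps B=0 W=0
Move 10: W@(2,3) -> caps B=0 W=1
Move 11: B@(3,0) -> caps B=0 W=1
Move 12: W@(1,3) -> caps B=0 W=1

Answer: .WB.
BBWW
.W.W
BBW.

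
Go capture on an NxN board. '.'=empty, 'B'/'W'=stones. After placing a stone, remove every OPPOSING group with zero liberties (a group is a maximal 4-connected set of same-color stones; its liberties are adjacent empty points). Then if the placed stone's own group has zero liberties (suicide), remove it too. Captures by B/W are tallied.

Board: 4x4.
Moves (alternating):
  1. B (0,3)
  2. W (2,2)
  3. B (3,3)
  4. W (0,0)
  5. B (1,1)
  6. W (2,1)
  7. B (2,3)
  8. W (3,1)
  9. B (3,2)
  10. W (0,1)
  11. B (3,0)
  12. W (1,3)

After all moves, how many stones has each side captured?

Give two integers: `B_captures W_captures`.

Move 1: B@(0,3) -> caps B=0 W=0
Move 2: W@(2,2) -> caps B=0 W=0
Move 3: B@(3,3) -> caps B=0 W=0
Move 4: W@(0,0) -> caps B=0 W=0
Move 5: B@(1,1) -> caps B=0 W=0
Move 6: W@(2,1) -> caps B=0 W=0
Move 7: B@(2,3) -> caps B=0 W=0
Move 8: W@(3,1) -> caps B=0 W=0
Move 9: B@(3,2) -> caps B=0 W=0
Move 10: W@(0,1) -> caps B=0 W=0
Move 11: B@(3,0) -> caps B=0 W=0
Move 12: W@(1,3) -> caps B=0 W=3

Answer: 0 3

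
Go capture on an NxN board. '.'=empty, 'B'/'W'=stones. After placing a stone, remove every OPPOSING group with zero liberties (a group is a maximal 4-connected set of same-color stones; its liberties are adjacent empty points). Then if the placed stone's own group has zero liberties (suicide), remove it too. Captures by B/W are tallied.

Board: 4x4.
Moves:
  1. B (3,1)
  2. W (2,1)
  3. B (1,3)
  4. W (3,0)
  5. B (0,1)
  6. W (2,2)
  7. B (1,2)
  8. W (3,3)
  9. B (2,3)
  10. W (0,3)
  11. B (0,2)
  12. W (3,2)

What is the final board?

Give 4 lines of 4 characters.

Answer: .BB.
..BB
.WWB
W.WW

Derivation:
Move 1: B@(3,1) -> caps B=0 W=0
Move 2: W@(2,1) -> caps B=0 W=0
Move 3: B@(1,3) -> caps B=0 W=0
Move 4: W@(3,0) -> caps B=0 W=0
Move 5: B@(0,1) -> caps B=0 W=0
Move 6: W@(2,2) -> caps B=0 W=0
Move 7: B@(1,2) -> caps B=0 W=0
Move 8: W@(3,3) -> caps B=0 W=0
Move 9: B@(2,3) -> caps B=0 W=0
Move 10: W@(0,3) -> caps B=0 W=0
Move 11: B@(0,2) -> caps B=1 W=0
Move 12: W@(3,2) -> caps B=1 W=1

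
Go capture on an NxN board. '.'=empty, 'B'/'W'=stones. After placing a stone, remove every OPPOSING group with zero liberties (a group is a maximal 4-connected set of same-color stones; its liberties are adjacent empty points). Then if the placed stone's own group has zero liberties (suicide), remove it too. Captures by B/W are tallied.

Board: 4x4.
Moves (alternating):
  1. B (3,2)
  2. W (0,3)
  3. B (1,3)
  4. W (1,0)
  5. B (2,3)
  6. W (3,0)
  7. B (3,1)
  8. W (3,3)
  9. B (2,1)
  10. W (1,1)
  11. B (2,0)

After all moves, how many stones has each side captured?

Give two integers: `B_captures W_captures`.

Answer: 1 0

Derivation:
Move 1: B@(3,2) -> caps B=0 W=0
Move 2: W@(0,3) -> caps B=0 W=0
Move 3: B@(1,3) -> caps B=0 W=0
Move 4: W@(1,0) -> caps B=0 W=0
Move 5: B@(2,3) -> caps B=0 W=0
Move 6: W@(3,0) -> caps B=0 W=0
Move 7: B@(3,1) -> caps B=0 W=0
Move 8: W@(3,3) -> caps B=0 W=0
Move 9: B@(2,1) -> caps B=0 W=0
Move 10: W@(1,1) -> caps B=0 W=0
Move 11: B@(2,0) -> caps B=1 W=0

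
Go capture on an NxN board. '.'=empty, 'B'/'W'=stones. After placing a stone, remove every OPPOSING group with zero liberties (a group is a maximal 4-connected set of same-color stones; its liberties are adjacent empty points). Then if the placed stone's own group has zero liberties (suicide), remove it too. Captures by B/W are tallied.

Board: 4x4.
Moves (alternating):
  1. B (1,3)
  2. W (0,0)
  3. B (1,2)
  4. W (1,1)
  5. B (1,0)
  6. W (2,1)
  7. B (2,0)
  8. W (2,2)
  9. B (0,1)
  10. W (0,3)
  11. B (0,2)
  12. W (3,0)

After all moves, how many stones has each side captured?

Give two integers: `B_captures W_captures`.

Answer: 2 0

Derivation:
Move 1: B@(1,3) -> caps B=0 W=0
Move 2: W@(0,0) -> caps B=0 W=0
Move 3: B@(1,2) -> caps B=0 W=0
Move 4: W@(1,1) -> caps B=0 W=0
Move 5: B@(1,0) -> caps B=0 W=0
Move 6: W@(2,1) -> caps B=0 W=0
Move 7: B@(2,0) -> caps B=0 W=0
Move 8: W@(2,2) -> caps B=0 W=0
Move 9: B@(0,1) -> caps B=1 W=0
Move 10: W@(0,3) -> caps B=1 W=0
Move 11: B@(0,2) -> caps B=2 W=0
Move 12: W@(3,0) -> caps B=2 W=0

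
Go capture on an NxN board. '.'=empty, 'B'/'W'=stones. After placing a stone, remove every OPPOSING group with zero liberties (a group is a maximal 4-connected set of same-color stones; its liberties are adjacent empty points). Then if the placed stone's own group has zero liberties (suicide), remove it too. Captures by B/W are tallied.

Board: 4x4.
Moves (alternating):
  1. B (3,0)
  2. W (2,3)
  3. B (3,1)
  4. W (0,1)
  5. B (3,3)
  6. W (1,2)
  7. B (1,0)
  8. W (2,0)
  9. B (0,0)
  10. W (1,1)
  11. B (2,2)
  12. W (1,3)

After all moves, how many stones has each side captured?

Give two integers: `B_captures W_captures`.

Move 1: B@(3,0) -> caps B=0 W=0
Move 2: W@(2,3) -> caps B=0 W=0
Move 3: B@(3,1) -> caps B=0 W=0
Move 4: W@(0,1) -> caps B=0 W=0
Move 5: B@(3,3) -> caps B=0 W=0
Move 6: W@(1,2) -> caps B=0 W=0
Move 7: B@(1,0) -> caps B=0 W=0
Move 8: W@(2,0) -> caps B=0 W=0
Move 9: B@(0,0) -> caps B=0 W=0
Move 10: W@(1,1) -> caps B=0 W=2
Move 11: B@(2,2) -> caps B=0 W=2
Move 12: W@(1,3) -> caps B=0 W=2

Answer: 0 2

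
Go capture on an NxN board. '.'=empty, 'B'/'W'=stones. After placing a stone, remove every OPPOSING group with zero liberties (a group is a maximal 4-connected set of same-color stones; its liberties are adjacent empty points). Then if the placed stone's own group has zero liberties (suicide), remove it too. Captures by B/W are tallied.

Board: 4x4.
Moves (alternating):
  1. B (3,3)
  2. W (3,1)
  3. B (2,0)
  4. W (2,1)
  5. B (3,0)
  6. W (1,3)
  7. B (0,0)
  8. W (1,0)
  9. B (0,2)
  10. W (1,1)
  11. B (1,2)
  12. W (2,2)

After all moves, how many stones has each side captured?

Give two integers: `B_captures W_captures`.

Move 1: B@(3,3) -> caps B=0 W=0
Move 2: W@(3,1) -> caps B=0 W=0
Move 3: B@(2,0) -> caps B=0 W=0
Move 4: W@(2,1) -> caps B=0 W=0
Move 5: B@(3,0) -> caps B=0 W=0
Move 6: W@(1,3) -> caps B=0 W=0
Move 7: B@(0,0) -> caps B=0 W=0
Move 8: W@(1,0) -> caps B=0 W=2
Move 9: B@(0,2) -> caps B=0 W=2
Move 10: W@(1,1) -> caps B=0 W=2
Move 11: B@(1,2) -> caps B=0 W=2
Move 12: W@(2,2) -> caps B=0 W=2

Answer: 0 2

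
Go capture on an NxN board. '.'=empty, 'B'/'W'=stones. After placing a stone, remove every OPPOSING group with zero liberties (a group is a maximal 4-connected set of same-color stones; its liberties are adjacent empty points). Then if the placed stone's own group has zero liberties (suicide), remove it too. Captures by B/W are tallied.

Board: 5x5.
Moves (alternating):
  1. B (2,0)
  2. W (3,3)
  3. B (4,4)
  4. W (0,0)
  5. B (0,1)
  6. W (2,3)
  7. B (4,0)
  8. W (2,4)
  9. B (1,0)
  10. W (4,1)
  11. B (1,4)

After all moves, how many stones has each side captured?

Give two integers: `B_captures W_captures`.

Answer: 1 0

Derivation:
Move 1: B@(2,0) -> caps B=0 W=0
Move 2: W@(3,3) -> caps B=0 W=0
Move 3: B@(4,4) -> caps B=0 W=0
Move 4: W@(0,0) -> caps B=0 W=0
Move 5: B@(0,1) -> caps B=0 W=0
Move 6: W@(2,3) -> caps B=0 W=0
Move 7: B@(4,0) -> caps B=0 W=0
Move 8: W@(2,4) -> caps B=0 W=0
Move 9: B@(1,0) -> caps B=1 W=0
Move 10: W@(4,1) -> caps B=1 W=0
Move 11: B@(1,4) -> caps B=1 W=0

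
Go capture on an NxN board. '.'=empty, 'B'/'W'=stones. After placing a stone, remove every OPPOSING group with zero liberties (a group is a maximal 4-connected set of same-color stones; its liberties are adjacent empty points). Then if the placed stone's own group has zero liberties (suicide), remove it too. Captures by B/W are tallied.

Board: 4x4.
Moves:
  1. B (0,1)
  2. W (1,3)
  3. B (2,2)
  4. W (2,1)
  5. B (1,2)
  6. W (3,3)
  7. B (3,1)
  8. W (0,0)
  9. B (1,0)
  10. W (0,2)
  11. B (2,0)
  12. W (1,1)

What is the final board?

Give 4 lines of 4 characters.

Answer: .BW.
B.BW
B.B.
.B.W

Derivation:
Move 1: B@(0,1) -> caps B=0 W=0
Move 2: W@(1,3) -> caps B=0 W=0
Move 3: B@(2,2) -> caps B=0 W=0
Move 4: W@(2,1) -> caps B=0 W=0
Move 5: B@(1,2) -> caps B=0 W=0
Move 6: W@(3,3) -> caps B=0 W=0
Move 7: B@(3,1) -> caps B=0 W=0
Move 8: W@(0,0) -> caps B=0 W=0
Move 9: B@(1,0) -> caps B=1 W=0
Move 10: W@(0,2) -> caps B=1 W=0
Move 11: B@(2,0) -> caps B=1 W=0
Move 12: W@(1,1) -> caps B=1 W=0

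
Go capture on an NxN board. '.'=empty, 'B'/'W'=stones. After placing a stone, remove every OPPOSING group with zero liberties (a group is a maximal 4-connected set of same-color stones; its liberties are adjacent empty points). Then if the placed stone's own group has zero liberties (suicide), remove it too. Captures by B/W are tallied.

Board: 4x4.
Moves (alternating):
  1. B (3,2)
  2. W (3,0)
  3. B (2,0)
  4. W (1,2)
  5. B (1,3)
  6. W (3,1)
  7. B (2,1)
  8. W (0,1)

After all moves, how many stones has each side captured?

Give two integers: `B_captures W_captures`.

Answer: 2 0

Derivation:
Move 1: B@(3,2) -> caps B=0 W=0
Move 2: W@(3,0) -> caps B=0 W=0
Move 3: B@(2,0) -> caps B=0 W=0
Move 4: W@(1,2) -> caps B=0 W=0
Move 5: B@(1,3) -> caps B=0 W=0
Move 6: W@(3,1) -> caps B=0 W=0
Move 7: B@(2,1) -> caps B=2 W=0
Move 8: W@(0,1) -> caps B=2 W=0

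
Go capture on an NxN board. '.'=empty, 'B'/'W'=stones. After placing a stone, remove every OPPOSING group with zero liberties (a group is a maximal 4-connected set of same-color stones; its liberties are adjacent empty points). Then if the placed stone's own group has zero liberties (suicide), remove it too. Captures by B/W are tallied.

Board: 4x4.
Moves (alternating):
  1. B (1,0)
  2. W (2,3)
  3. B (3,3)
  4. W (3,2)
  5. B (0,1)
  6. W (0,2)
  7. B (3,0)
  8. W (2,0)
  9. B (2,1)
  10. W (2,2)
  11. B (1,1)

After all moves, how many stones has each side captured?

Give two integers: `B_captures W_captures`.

Answer: 1 1

Derivation:
Move 1: B@(1,0) -> caps B=0 W=0
Move 2: W@(2,3) -> caps B=0 W=0
Move 3: B@(3,3) -> caps B=0 W=0
Move 4: W@(3,2) -> caps B=0 W=1
Move 5: B@(0,1) -> caps B=0 W=1
Move 6: W@(0,2) -> caps B=0 W=1
Move 7: B@(3,0) -> caps B=0 W=1
Move 8: W@(2,0) -> caps B=0 W=1
Move 9: B@(2,1) -> caps B=1 W=1
Move 10: W@(2,2) -> caps B=1 W=1
Move 11: B@(1,1) -> caps B=1 W=1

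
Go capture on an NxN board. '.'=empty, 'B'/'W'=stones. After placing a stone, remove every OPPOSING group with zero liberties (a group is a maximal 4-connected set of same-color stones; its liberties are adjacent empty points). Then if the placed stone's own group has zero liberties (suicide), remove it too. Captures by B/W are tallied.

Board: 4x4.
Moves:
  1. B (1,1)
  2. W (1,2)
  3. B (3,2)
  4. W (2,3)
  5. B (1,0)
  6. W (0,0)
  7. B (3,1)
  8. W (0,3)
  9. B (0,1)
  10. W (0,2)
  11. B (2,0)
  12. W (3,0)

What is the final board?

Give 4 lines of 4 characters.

Answer: .BWW
BBW.
B..W
.BB.

Derivation:
Move 1: B@(1,1) -> caps B=0 W=0
Move 2: W@(1,2) -> caps B=0 W=0
Move 3: B@(3,2) -> caps B=0 W=0
Move 4: W@(2,3) -> caps B=0 W=0
Move 5: B@(1,0) -> caps B=0 W=0
Move 6: W@(0,0) -> caps B=0 W=0
Move 7: B@(3,1) -> caps B=0 W=0
Move 8: W@(0,3) -> caps B=0 W=0
Move 9: B@(0,1) -> caps B=1 W=0
Move 10: W@(0,2) -> caps B=1 W=0
Move 11: B@(2,0) -> caps B=1 W=0
Move 12: W@(3,0) -> caps B=1 W=0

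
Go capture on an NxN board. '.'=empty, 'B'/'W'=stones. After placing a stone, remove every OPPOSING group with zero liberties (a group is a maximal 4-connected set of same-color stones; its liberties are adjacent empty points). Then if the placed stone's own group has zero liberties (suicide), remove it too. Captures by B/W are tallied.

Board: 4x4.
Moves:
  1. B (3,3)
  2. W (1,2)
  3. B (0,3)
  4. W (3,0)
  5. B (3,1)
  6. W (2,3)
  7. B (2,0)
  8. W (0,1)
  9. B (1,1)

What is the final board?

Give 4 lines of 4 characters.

Move 1: B@(3,3) -> caps B=0 W=0
Move 2: W@(1,2) -> caps B=0 W=0
Move 3: B@(0,3) -> caps B=0 W=0
Move 4: W@(3,0) -> caps B=0 W=0
Move 5: B@(3,1) -> caps B=0 W=0
Move 6: W@(2,3) -> caps B=0 W=0
Move 7: B@(2,0) -> caps B=1 W=0
Move 8: W@(0,1) -> caps B=1 W=0
Move 9: B@(1,1) -> caps B=1 W=0

Answer: .W.B
.BW.
B..W
.B.B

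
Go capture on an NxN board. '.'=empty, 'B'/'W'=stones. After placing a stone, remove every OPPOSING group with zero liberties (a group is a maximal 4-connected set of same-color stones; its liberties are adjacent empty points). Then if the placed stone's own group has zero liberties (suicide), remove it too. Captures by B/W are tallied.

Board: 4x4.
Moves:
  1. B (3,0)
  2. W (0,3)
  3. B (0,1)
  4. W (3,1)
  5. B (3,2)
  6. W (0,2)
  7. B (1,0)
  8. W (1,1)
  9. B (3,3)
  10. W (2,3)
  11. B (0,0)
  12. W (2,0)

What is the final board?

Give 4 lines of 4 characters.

Answer: ..WW
.W..
W..W
.WBB

Derivation:
Move 1: B@(3,0) -> caps B=0 W=0
Move 2: W@(0,3) -> caps B=0 W=0
Move 3: B@(0,1) -> caps B=0 W=0
Move 4: W@(3,1) -> caps B=0 W=0
Move 5: B@(3,2) -> caps B=0 W=0
Move 6: W@(0,2) -> caps B=0 W=0
Move 7: B@(1,0) -> caps B=0 W=0
Move 8: W@(1,1) -> caps B=0 W=0
Move 9: B@(3,3) -> caps B=0 W=0
Move 10: W@(2,3) -> caps B=0 W=0
Move 11: B@(0,0) -> caps B=0 W=0
Move 12: W@(2,0) -> caps B=0 W=4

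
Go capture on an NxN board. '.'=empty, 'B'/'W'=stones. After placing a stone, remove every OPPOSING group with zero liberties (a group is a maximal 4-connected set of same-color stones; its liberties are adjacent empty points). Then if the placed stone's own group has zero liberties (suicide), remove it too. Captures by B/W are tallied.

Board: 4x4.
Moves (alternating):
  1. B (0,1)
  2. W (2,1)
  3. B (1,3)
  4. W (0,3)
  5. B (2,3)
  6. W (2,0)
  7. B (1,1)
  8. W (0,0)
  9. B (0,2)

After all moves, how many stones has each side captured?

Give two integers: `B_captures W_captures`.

Answer: 1 0

Derivation:
Move 1: B@(0,1) -> caps B=0 W=0
Move 2: W@(2,1) -> caps B=0 W=0
Move 3: B@(1,3) -> caps B=0 W=0
Move 4: W@(0,3) -> caps B=0 W=0
Move 5: B@(2,3) -> caps B=0 W=0
Move 6: W@(2,0) -> caps B=0 W=0
Move 7: B@(1,1) -> caps B=0 W=0
Move 8: W@(0,0) -> caps B=0 W=0
Move 9: B@(0,2) -> caps B=1 W=0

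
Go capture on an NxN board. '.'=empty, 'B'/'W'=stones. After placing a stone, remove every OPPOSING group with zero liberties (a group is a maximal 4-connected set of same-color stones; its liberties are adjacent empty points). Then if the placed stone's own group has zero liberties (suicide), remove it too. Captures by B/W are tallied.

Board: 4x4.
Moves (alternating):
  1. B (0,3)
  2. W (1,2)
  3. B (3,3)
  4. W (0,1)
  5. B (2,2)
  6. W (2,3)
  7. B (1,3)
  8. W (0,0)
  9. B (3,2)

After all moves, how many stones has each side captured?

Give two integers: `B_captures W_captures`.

Move 1: B@(0,3) -> caps B=0 W=0
Move 2: W@(1,2) -> caps B=0 W=0
Move 3: B@(3,3) -> caps B=0 W=0
Move 4: W@(0,1) -> caps B=0 W=0
Move 5: B@(2,2) -> caps B=0 W=0
Move 6: W@(2,3) -> caps B=0 W=0
Move 7: B@(1,3) -> caps B=1 W=0
Move 8: W@(0,0) -> caps B=1 W=0
Move 9: B@(3,2) -> caps B=1 W=0

Answer: 1 0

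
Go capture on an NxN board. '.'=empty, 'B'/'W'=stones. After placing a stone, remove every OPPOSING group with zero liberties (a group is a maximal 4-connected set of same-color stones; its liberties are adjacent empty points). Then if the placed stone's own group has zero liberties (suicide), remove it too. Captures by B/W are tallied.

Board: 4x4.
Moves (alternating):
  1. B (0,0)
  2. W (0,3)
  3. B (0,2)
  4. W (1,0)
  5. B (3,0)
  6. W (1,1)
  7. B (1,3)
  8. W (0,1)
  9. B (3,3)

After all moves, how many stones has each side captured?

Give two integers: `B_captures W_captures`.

Move 1: B@(0,0) -> caps B=0 W=0
Move 2: W@(0,3) -> caps B=0 W=0
Move 3: B@(0,2) -> caps B=0 W=0
Move 4: W@(1,0) -> caps B=0 W=0
Move 5: B@(3,0) -> caps B=0 W=0
Move 6: W@(1,1) -> caps B=0 W=0
Move 7: B@(1,3) -> caps B=1 W=0
Move 8: W@(0,1) -> caps B=1 W=1
Move 9: B@(3,3) -> caps B=1 W=1

Answer: 1 1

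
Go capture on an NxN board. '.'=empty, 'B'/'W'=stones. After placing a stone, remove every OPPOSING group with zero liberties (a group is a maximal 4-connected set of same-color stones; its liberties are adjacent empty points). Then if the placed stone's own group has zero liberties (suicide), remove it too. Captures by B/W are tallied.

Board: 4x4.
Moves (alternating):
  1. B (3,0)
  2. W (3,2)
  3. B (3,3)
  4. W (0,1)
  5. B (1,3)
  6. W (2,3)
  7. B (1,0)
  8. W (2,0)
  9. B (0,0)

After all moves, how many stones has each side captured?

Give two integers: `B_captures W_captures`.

Answer: 0 1

Derivation:
Move 1: B@(3,0) -> caps B=0 W=0
Move 2: W@(3,2) -> caps B=0 W=0
Move 3: B@(3,3) -> caps B=0 W=0
Move 4: W@(0,1) -> caps B=0 W=0
Move 5: B@(1,3) -> caps B=0 W=0
Move 6: W@(2,3) -> caps B=0 W=1
Move 7: B@(1,0) -> caps B=0 W=1
Move 8: W@(2,0) -> caps B=0 W=1
Move 9: B@(0,0) -> caps B=0 W=1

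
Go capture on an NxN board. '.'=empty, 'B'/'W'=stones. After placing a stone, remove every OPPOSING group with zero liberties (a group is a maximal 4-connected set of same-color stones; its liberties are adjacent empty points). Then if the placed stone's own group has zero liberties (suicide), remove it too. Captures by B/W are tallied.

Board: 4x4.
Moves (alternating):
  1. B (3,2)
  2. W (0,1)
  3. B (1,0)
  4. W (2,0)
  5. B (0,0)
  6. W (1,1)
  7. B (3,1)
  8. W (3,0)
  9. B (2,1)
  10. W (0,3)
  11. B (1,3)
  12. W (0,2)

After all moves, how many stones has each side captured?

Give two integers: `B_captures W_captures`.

Answer: 0 2

Derivation:
Move 1: B@(3,2) -> caps B=0 W=0
Move 2: W@(0,1) -> caps B=0 W=0
Move 3: B@(1,0) -> caps B=0 W=0
Move 4: W@(2,0) -> caps B=0 W=0
Move 5: B@(0,0) -> caps B=0 W=0
Move 6: W@(1,1) -> caps B=0 W=2
Move 7: B@(3,1) -> caps B=0 W=2
Move 8: W@(3,0) -> caps B=0 W=2
Move 9: B@(2,1) -> caps B=0 W=2
Move 10: W@(0,3) -> caps B=0 W=2
Move 11: B@(1,3) -> caps B=0 W=2
Move 12: W@(0,2) -> caps B=0 W=2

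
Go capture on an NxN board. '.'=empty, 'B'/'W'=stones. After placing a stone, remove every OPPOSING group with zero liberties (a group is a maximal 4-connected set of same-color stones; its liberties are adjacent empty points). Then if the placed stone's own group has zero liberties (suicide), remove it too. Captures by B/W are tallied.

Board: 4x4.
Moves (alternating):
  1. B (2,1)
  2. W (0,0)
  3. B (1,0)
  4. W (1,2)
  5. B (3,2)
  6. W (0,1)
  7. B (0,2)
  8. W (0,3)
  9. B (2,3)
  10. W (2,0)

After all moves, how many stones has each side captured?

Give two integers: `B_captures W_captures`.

Answer: 0 1

Derivation:
Move 1: B@(2,1) -> caps B=0 W=0
Move 2: W@(0,0) -> caps B=0 W=0
Move 3: B@(1,0) -> caps B=0 W=0
Move 4: W@(1,2) -> caps B=0 W=0
Move 5: B@(3,2) -> caps B=0 W=0
Move 6: W@(0,1) -> caps B=0 W=0
Move 7: B@(0,2) -> caps B=0 W=0
Move 8: W@(0,3) -> caps B=0 W=1
Move 9: B@(2,3) -> caps B=0 W=1
Move 10: W@(2,0) -> caps B=0 W=1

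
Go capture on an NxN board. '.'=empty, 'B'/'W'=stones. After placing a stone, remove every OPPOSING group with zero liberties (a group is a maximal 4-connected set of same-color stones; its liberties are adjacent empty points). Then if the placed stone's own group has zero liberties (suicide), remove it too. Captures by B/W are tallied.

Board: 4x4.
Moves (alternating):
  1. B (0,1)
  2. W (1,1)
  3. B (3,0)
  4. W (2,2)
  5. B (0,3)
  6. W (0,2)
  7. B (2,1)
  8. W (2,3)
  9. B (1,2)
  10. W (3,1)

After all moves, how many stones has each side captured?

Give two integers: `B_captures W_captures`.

Move 1: B@(0,1) -> caps B=0 W=0
Move 2: W@(1,1) -> caps B=0 W=0
Move 3: B@(3,0) -> caps B=0 W=0
Move 4: W@(2,2) -> caps B=0 W=0
Move 5: B@(0,3) -> caps B=0 W=0
Move 6: W@(0,2) -> caps B=0 W=0
Move 7: B@(2,1) -> caps B=0 W=0
Move 8: W@(2,3) -> caps B=0 W=0
Move 9: B@(1,2) -> caps B=1 W=0
Move 10: W@(3,1) -> caps B=1 W=0

Answer: 1 0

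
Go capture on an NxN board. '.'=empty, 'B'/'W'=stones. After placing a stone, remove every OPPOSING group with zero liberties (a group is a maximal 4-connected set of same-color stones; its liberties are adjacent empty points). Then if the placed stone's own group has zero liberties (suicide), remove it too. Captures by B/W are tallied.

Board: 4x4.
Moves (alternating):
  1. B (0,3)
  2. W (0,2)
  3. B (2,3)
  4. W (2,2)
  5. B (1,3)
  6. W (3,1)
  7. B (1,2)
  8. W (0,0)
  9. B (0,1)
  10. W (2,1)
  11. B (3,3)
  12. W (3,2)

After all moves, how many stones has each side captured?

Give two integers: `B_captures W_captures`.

Answer: 1 0

Derivation:
Move 1: B@(0,3) -> caps B=0 W=0
Move 2: W@(0,2) -> caps B=0 W=0
Move 3: B@(2,3) -> caps B=0 W=0
Move 4: W@(2,2) -> caps B=0 W=0
Move 5: B@(1,3) -> caps B=0 W=0
Move 6: W@(3,1) -> caps B=0 W=0
Move 7: B@(1,2) -> caps B=0 W=0
Move 8: W@(0,0) -> caps B=0 W=0
Move 9: B@(0,1) -> caps B=1 W=0
Move 10: W@(2,1) -> caps B=1 W=0
Move 11: B@(3,3) -> caps B=1 W=0
Move 12: W@(3,2) -> caps B=1 W=0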